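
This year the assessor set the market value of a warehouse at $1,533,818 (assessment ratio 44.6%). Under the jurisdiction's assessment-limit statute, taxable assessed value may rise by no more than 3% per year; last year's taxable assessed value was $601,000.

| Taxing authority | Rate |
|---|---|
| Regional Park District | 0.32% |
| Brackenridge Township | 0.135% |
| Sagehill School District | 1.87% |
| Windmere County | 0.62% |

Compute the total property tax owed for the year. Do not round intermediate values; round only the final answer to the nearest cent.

Uncapped assessed value = $1,533,818 × 0.446 = $684,082.828
Cap limit = $601,000 × 1.03 = $619,030
Taxable assessed value = min($684,082.828, $619,030) = $619,030 (cap binds)
Regional Park District: $619,030 × 0.0032 = $1,980.896
Brackenridge Township: $619,030 × 0.00135 = $835.6905
Sagehill School District: $619,030 × 0.0187 = $11,575.861
Windmere County: $619,030 × 0.0062 = $3,837.986
Total = $18,230.4335

$18,230.43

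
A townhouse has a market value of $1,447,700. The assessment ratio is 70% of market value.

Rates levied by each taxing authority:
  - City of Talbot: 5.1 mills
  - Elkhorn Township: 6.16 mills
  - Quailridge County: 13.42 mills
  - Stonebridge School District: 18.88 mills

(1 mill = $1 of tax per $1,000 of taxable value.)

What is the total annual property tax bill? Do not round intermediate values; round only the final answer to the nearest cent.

Assessed value = $1,447,700 × 0.7 = $1,013,390
City of Talbot: $1,013,390 × 0.0051 = $5,168.289
Elkhorn Township: $1,013,390 × 0.00616 = $6,242.4824
Quailridge County: $1,013,390 × 0.01342 = $13,599.6938
Stonebridge School District: $1,013,390 × 0.01888 = $19,132.8032
Total = $5,168.289 + $6,242.4824 + $13,599.6938 + $19,132.8032 = $44,143.2684

$44,143.27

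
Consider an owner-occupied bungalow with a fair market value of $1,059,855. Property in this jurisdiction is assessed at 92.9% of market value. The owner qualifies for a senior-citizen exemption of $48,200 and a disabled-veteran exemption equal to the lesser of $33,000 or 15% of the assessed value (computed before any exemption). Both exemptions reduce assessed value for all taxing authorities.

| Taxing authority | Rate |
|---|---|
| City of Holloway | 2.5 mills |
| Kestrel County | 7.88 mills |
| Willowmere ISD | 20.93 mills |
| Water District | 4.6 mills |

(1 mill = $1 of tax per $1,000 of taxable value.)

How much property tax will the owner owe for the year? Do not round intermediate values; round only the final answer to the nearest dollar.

$32,441

Assessed value = $1,059,855 × 0.929 = $984,605.295
Disabled-veteran exemption = min($33,000, 15% × $984,605.295) = min($33,000, $147,690.79425) = $33,000 (dollar cap binds)
Taxable value = $984,605.295 − $48,200 − $33,000 = $903,405.295
City of Holloway: $903,405.295 × 0.0025 = $2,258.5132375
Kestrel County: $903,405.295 × 0.00788 = $7,118.8337246
Willowmere ISD: $903,405.295 × 0.02093 = $18,908.27282435
Water District: $903,405.295 × 0.0046 = $4,155.664357
Total = $32,441.28414345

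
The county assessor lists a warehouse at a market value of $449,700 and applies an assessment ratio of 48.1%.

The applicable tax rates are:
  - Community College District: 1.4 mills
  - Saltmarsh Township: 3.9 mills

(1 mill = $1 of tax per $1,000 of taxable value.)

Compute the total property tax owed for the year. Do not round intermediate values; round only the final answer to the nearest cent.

Assessed value = $449,700 × 0.481 = $216,305.7
Community College District: $216,305.7 × 0.0014 = $302.82798
Saltmarsh Township: $216,305.7 × 0.0039 = $843.59223
Total = $302.82798 + $843.59223 = $1,146.42021

$1,146.42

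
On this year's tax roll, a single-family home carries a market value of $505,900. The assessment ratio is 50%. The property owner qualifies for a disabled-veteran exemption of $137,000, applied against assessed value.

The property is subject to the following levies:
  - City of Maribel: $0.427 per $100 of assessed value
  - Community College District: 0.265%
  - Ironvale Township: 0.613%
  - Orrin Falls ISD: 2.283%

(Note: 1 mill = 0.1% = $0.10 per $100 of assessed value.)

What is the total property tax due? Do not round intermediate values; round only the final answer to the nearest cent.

$4,160.29

Assessed value = $505,900 × 0.5 = $252,950
Taxable value = $252,950 − $137,000 = $115,950
City of Maribel: $115,950 × 0.00427 = $495.1065
Community College District: $115,950 × 0.00265 = $307.2675
Ironvale Township: $115,950 × 0.00613 = $710.7735
Orrin Falls ISD: $115,950 × 0.02283 = $2,647.1385
Total = $4,160.286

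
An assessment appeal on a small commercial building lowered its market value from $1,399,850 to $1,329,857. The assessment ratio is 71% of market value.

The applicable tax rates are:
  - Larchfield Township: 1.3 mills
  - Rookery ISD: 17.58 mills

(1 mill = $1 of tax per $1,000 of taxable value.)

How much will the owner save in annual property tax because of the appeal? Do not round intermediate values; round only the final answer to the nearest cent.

$938.24

Old assessed value = $1,399,850 × 0.71 = $993,893.5
New assessed value = $1,329,857 × 0.71 = $944,198.47
Combined rate = 0.0013 + 0.01758 = 0.01888
Old tax = $993,893.5 × 0.01888 = $18,764.70928
New tax = $944,198.47 × 0.01888 = $17,826.4671136
Reduction = $18,764.70928 − $17,826.4671136 = $938.2421664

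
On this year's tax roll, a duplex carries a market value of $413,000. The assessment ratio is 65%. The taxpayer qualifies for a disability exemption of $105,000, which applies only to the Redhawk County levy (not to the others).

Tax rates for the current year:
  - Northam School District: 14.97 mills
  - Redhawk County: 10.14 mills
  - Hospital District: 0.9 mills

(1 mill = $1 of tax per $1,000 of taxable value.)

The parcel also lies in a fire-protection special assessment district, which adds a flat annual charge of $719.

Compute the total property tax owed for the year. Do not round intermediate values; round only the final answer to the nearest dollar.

Assessed value = $413,000 × 0.65 = $268,450
Northam School District: $268,450 × 0.01497 = $4,018.6965
Redhawk County: ($268,450 − $105,000) × 0.01014 = $163,450 × 0.01014 = $1,657.383
Hospital District: $268,450 × 0.0009 = $241.605
Levies subtotal = $5,917.6845
Total = $5,917.6845 + $719 = $6,636.6845

$6,637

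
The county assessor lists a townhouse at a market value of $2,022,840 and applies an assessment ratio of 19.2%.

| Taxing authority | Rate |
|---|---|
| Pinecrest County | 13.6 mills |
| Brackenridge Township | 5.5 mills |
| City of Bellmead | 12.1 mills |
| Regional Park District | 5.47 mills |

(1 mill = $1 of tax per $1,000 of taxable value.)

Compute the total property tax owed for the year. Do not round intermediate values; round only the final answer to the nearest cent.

Assessed value = $2,022,840 × 0.192 = $388,385.28
Pinecrest County: $388,385.28 × 0.0136 = $5,282.039808
Brackenridge Township: $388,385.28 × 0.0055 = $2,136.11904
City of Bellmead: $388,385.28 × 0.0121 = $4,699.461888
Regional Park District: $388,385.28 × 0.00547 = $2,124.4674816
Total = $5,282.039808 + $2,136.11904 + $4,699.461888 + $2,124.4674816 = $14,242.0882176

$14,242.09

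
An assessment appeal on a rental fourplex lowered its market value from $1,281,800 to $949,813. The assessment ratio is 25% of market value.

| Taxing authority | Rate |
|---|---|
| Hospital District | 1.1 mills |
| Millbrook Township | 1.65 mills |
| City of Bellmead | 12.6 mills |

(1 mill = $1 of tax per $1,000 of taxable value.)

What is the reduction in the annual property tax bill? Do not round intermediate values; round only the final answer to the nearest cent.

Old assessed value = $1,281,800 × 0.25 = $320,450
New assessed value = $949,813 × 0.25 = $237,453.25
Combined rate = 0.0011 + 0.00165 + 0.0126 = 0.01535
Old tax = $320,450 × 0.01535 = $4,918.9075
New tax = $237,453.25 × 0.01535 = $3,644.9073875
Reduction = $4,918.9075 − $3,644.9073875 = $1,274.0001125

$1,274.00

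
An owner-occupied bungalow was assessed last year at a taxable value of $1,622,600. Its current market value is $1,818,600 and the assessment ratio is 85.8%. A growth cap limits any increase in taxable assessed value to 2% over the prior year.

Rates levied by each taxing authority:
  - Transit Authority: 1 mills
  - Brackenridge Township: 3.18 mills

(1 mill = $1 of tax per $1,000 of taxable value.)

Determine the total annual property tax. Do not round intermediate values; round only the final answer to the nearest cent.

Uncapped assessed value = $1,818,600 × 0.858 = $1,560,358.8
Cap limit = $1,622,600 × 1.02 = $1,655,052
Taxable assessed value = min($1,560,358.8, $1,655,052) = $1,560,358.8 (cap does not bind)
Transit Authority: $1,560,358.8 × 0.001 = $1,560.3588
Brackenridge Township: $1,560,358.8 × 0.00318 = $4,961.940984
Total = $6,522.299784

$6,522.30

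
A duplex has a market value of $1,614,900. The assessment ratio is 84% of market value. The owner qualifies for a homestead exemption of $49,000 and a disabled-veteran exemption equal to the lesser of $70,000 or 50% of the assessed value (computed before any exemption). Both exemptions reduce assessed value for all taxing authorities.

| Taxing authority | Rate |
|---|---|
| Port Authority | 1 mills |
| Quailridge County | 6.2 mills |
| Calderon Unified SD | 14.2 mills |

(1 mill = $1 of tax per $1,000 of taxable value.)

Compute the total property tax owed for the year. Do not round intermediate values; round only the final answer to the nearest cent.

$26,482.84

Assessed value = $1,614,900 × 0.84 = $1,356,516
Disabled-veteran exemption = min($70,000, 50% × $1,356,516) = min($70,000, $678,258) = $70,000 (dollar cap binds)
Taxable value = $1,356,516 − $49,000 − $70,000 = $1,237,516
Port Authority: $1,237,516 × 0.001 = $1,237.516
Quailridge County: $1,237,516 × 0.0062 = $7,672.5992
Calderon Unified SD: $1,237,516 × 0.0142 = $17,572.7272
Total = $26,482.8424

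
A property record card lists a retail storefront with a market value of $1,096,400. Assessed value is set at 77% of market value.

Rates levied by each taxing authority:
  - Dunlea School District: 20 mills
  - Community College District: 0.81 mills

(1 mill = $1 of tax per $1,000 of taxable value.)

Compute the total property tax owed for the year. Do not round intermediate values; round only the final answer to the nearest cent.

$17,568.38

Assessed value = $1,096,400 × 0.77 = $844,228
Dunlea School District: $844,228 × 0.02 = $16,884.56
Community College District: $844,228 × 0.00081 = $683.82468
Total = $16,884.56 + $683.82468 = $17,568.38468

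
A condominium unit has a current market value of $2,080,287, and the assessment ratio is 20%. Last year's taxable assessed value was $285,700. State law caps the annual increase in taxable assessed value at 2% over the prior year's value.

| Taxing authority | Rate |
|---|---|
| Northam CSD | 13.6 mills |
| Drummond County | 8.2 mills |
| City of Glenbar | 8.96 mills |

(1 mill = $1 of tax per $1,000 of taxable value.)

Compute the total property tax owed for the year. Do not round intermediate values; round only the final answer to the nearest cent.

$8,963.89

Uncapped assessed value = $2,080,287 × 0.2 = $416,057.4
Cap limit = $285,700 × 1.02 = $291,414
Taxable assessed value = min($416,057.4, $291,414) = $291,414 (cap binds)
Northam CSD: $291,414 × 0.0136 = $3,963.2304
Drummond County: $291,414 × 0.0082 = $2,389.5948
City of Glenbar: $291,414 × 0.00896 = $2,611.06944
Total = $8,963.89464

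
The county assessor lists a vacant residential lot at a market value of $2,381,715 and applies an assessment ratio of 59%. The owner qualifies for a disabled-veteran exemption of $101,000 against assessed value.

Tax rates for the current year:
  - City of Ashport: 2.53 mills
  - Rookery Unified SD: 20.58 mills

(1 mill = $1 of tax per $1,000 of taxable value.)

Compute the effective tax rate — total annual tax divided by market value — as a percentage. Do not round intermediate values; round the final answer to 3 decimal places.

Assessed value = $2,381,715 × 0.59 = $1,405,211.85
Taxable value = $1,405,211.85 − $101,000 = $1,304,211.85
City of Ashport: $1,304,211.85 × 0.00253 = $3,299.6559805
Rookery Unified SD: $1,304,211.85 × 0.02058 = $26,840.679873
Total tax = $30,140.3358535
Effective rate = $30,140.3358535 ÷ $2,381,715 = 1.265% of market value

1.265%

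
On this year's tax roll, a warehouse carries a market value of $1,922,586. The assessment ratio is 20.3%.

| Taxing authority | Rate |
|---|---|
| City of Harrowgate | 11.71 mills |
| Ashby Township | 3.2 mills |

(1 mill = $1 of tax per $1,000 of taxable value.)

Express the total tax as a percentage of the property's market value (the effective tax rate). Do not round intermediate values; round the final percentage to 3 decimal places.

Assessed value = $1,922,586 × 0.203 = $390,284.958
City of Harrowgate: $390,284.958 × 0.01171 = $4,570.23685818
Ashby Township: $390,284.958 × 0.0032 = $1,248.9118656
Total tax = $5,819.14872378
Effective rate = $5,819.14872378 ÷ $1,922,586 = 0.303% of market value

0.303%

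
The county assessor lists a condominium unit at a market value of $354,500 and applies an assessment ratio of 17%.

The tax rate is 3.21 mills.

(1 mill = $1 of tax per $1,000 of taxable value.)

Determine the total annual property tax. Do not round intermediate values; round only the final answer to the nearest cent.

Assessed value = $354,500 × 0.17 = $60,265
Tax = $60,265 × 0.00321 = $193.45065

$193.45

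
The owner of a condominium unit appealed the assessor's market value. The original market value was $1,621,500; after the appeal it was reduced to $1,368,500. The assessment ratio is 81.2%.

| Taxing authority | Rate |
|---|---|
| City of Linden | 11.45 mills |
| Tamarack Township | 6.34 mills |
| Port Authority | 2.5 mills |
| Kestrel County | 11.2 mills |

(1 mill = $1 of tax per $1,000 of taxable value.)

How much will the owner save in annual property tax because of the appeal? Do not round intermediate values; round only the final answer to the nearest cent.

Old assessed value = $1,621,500 × 0.812 = $1,316,658
New assessed value = $1,368,500 × 0.812 = $1,111,222
Combined rate = 0.01145 + 0.00634 + 0.0025 + 0.0112 = 0.03149
Old tax = $1,316,658 × 0.03149 = $41,461.56042
New tax = $1,111,222 × 0.03149 = $34,992.38078
Reduction = $41,461.56042 − $34,992.38078 = $6,469.17964

$6,469.18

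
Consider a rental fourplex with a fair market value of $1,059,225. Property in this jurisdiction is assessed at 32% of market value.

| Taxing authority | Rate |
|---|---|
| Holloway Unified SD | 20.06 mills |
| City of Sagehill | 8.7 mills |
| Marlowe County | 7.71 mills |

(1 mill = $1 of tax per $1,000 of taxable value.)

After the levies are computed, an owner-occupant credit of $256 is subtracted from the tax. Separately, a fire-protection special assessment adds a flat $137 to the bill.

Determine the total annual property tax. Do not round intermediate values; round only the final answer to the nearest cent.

$12,242.58

Assessed value = $1,059,225 × 0.32 = $338,952
Holloway Unified SD: $338,952 × 0.02006 = $6,799.37712
City of Sagehill: $338,952 × 0.0087 = $2,948.8824
Marlowe County: $338,952 × 0.00771 = $2,613.31992
Levies subtotal = $12,361.57944
After credit = $12,361.57944 − $256 = $12,105.57944
Total = $12,105.57944 + $137 = $12,242.57944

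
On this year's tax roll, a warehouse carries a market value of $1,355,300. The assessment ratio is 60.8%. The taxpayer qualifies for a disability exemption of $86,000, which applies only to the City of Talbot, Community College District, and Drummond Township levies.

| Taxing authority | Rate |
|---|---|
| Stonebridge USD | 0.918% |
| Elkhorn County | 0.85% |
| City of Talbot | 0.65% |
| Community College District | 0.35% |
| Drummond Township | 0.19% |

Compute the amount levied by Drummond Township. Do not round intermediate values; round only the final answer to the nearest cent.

$1,402.24

Assessed value = $1,355,300 × 0.608 = $824,022.4
Drummond Township taxable value = $824,022.4 − $86,000 = $738,022.4
Drummond Township levy = $738,022.4 × 0.0019 = $1,402.24256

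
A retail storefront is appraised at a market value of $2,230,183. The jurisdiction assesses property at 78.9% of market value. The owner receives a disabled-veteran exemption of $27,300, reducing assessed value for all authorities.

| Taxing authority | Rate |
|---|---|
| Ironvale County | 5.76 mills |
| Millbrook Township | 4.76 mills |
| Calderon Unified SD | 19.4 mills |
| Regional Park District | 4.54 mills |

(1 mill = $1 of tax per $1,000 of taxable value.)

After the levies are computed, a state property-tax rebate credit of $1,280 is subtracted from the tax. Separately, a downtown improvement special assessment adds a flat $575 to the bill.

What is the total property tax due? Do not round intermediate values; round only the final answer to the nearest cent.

$58,990.55

Assessed value = $2,230,183 × 0.789 = $1,759,614.387
Taxable value = $1,759,614.387 − $27,300 = $1,732,314.387
Ironvale County: $1,732,314.387 × 0.00576 = $9,978.13086912
Millbrook Township: $1,732,314.387 × 0.00476 = $8,245.81648212
Calderon Unified SD: $1,732,314.387 × 0.0194 = $33,606.8991078
Regional Park District: $1,732,314.387 × 0.00454 = $7,864.70731698
Levies subtotal = $59,695.55377602
After credit = $59,695.55377602 − $1,280 = $58,415.55377602
Total = $58,415.55377602 + $575 = $58,990.55377602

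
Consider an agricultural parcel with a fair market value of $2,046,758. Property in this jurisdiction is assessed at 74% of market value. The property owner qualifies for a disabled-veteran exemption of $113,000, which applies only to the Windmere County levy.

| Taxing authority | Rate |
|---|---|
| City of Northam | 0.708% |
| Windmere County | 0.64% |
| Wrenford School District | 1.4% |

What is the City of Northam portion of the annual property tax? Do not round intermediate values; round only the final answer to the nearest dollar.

Assessed value = $2,046,758 × 0.74 = $1,514,600.92
City of Northam taxable value = $1,514,600.92 (exemption does not apply)
City of Northam levy = $1,514,600.92 × 0.00708 = $10,723.3745136

$10,723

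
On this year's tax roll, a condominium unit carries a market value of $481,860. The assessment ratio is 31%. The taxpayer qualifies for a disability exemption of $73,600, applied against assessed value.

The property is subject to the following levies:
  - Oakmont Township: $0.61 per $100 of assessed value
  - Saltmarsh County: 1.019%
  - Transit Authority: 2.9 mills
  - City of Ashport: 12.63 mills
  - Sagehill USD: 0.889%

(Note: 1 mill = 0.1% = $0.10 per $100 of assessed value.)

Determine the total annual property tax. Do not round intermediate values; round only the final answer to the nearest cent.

$3,084.87

Assessed value = $481,860 × 0.31 = $149,376.6
Taxable value = $149,376.6 − $73,600 = $75,776.6
Oakmont Township: $75,776.6 × 0.0061 = $462.23726
Saltmarsh County: $75,776.6 × 0.01019 = $772.163554
Transit Authority: $75,776.6 × 0.0029 = $219.75214
City of Ashport: $75,776.6 × 0.01263 = $957.058458
Sagehill USD: $75,776.6 × 0.00889 = $673.653974
Total = $3,084.865386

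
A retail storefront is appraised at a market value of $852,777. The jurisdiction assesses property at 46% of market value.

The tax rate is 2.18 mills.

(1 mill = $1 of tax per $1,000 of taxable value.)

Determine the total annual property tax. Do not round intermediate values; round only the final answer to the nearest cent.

$855.16

Assessed value = $852,777 × 0.46 = $392,277.42
Tax = $392,277.42 × 0.00218 = $855.1647756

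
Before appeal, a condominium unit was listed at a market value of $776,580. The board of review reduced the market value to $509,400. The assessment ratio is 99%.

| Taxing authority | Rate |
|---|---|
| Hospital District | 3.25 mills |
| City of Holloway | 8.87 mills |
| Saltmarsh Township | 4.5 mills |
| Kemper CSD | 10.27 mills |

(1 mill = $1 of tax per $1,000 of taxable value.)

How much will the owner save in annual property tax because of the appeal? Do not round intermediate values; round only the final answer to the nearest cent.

$7,112.63

Old assessed value = $776,580 × 0.99 = $768,814.2
New assessed value = $509,400 × 0.99 = $504,306
Combined rate = 0.00325 + 0.00887 + 0.0045 + 0.01027 = 0.02689
Old tax = $768,814.2 × 0.02689 = $20,673.413838
New tax = $504,306 × 0.02689 = $13,560.78834
Reduction = $20,673.413838 − $13,560.78834 = $7,112.625498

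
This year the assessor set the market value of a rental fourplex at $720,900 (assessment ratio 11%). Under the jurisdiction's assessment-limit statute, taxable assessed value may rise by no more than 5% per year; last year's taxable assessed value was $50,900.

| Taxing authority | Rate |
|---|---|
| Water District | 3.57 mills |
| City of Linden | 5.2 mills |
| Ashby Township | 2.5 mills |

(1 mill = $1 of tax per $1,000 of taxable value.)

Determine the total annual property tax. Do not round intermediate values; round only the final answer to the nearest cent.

$602.33

Uncapped assessed value = $720,900 × 0.11 = $79,299
Cap limit = $50,900 × 1.05 = $53,445
Taxable assessed value = min($79,299, $53,445) = $53,445 (cap binds)
Water District: $53,445 × 0.00357 = $190.79865
City of Linden: $53,445 × 0.0052 = $277.914
Ashby Township: $53,445 × 0.0025 = $133.6125
Total = $602.32515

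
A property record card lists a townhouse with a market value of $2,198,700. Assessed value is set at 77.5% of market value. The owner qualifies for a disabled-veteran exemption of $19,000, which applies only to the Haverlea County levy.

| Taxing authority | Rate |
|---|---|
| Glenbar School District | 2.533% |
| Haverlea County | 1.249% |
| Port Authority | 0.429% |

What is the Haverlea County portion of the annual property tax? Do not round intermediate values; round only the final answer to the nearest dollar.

Assessed value = $2,198,700 × 0.775 = $1,703,992.5
Haverlea County taxable value = $1,703,992.5 − $19,000 = $1,684,992.5
Haverlea County levy = $1,684,992.5 × 0.01249 = $21,045.556325

$21,046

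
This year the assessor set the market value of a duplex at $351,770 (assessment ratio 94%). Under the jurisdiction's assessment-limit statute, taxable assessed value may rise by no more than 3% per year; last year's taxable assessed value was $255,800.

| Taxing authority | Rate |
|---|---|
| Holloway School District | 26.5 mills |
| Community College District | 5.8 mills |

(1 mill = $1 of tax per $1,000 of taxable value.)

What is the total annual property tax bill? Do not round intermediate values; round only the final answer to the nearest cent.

$8,510.21

Uncapped assessed value = $351,770 × 0.94 = $330,663.8
Cap limit = $255,800 × 1.03 = $263,474
Taxable assessed value = min($330,663.8, $263,474) = $263,474 (cap binds)
Holloway School District: $263,474 × 0.0265 = $6,982.061
Community College District: $263,474 × 0.0058 = $1,528.1492
Total = $8,510.2102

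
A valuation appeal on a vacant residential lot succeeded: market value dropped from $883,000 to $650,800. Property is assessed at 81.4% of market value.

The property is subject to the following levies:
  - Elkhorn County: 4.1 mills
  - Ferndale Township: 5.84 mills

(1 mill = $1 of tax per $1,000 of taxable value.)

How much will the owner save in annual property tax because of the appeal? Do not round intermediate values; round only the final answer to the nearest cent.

Old assessed value = $883,000 × 0.814 = $718,762
New assessed value = $650,800 × 0.814 = $529,751.2
Combined rate = 0.0041 + 0.00584 = 0.00994
Old tax = $718,762 × 0.00994 = $7,144.49428
New tax = $529,751.2 × 0.00994 = $5,265.726928
Reduction = $7,144.49428 − $5,265.726928 = $1,878.767352

$1,878.77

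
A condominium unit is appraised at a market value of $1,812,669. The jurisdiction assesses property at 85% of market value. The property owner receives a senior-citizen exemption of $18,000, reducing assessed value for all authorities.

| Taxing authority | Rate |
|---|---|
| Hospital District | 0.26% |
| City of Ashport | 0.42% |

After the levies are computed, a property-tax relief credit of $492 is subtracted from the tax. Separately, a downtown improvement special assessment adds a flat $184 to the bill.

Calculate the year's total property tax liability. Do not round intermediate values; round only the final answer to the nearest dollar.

$10,047

Assessed value = $1,812,669 × 0.85 = $1,540,768.65
Taxable value = $1,540,768.65 − $18,000 = $1,522,768.65
Hospital District: $1,522,768.65 × 0.0026 = $3,959.19849
City of Ashport: $1,522,768.65 × 0.0042 = $6,395.62833
Levies subtotal = $10,354.82682
After credit = $10,354.82682 − $492 = $9,862.82682
Total = $9,862.82682 + $184 = $10,046.82682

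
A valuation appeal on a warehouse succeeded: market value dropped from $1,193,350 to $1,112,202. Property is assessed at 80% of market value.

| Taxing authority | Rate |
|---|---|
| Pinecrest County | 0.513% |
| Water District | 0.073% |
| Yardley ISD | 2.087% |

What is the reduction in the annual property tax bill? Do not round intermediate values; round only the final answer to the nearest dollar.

Old assessed value = $1,193,350 × 0.8 = $954,680
New assessed value = $1,112,202 × 0.8 = $889,761.6
Combined rate = 0.00513 + 0.00073 + 0.02087 = 0.02673
Old tax = $954,680 × 0.02673 = $25,518.5964
New tax = $889,761.6 × 0.02673 = $23,783.327568
Reduction = $25,518.5964 − $23,783.327568 = $1,735.268832

$1,735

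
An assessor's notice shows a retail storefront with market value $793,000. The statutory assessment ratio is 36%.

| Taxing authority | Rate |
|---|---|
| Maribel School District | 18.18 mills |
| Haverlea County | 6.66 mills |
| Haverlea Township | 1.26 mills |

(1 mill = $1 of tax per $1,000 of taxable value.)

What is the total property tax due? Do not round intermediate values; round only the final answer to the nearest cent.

Assessed value = $793,000 × 0.36 = $285,480
Maribel School District: $285,480 × 0.01818 = $5,190.0264
Haverlea County: $285,480 × 0.00666 = $1,901.2968
Haverlea Township: $285,480 × 0.00126 = $359.7048
Total = $5,190.0264 + $1,901.2968 + $359.7048 = $7,451.028

$7,451.03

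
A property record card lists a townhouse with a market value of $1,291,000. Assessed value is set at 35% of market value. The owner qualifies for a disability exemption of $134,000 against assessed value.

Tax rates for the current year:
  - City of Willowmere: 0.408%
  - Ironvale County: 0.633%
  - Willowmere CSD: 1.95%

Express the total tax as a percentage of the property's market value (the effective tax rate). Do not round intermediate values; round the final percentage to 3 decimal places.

Assessed value = $1,291,000 × 0.35 = $451,850
Taxable value = $451,850 − $134,000 = $317,850
City of Willowmere: $317,850 × 0.00408 = $1,296.828
Ironvale County: $317,850 × 0.00633 = $2,011.9905
Willowmere CSD: $317,850 × 0.0195 = $6,198.075
Total tax = $9,506.8935
Effective rate = $9,506.8935 ÷ $1,291,000 = 0.736% of market value

0.736%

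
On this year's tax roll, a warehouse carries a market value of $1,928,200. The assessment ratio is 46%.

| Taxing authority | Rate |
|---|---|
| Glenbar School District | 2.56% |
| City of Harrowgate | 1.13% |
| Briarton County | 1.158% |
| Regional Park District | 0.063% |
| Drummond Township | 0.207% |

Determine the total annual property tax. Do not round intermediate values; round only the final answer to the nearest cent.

Assessed value = $1,928,200 × 0.46 = $886,972
Glenbar School District: $886,972 × 0.0256 = $22,706.4832
City of Harrowgate: $886,972 × 0.0113 = $10,022.7836
Briarton County: $886,972 × 0.01158 = $10,271.13576
Regional Park District: $886,972 × 0.00063 = $558.79236
Drummond Township: $886,972 × 0.00207 = $1,836.03204
Total = $22,706.4832 + $10,022.7836 + $10,271.13576 + $558.79236 + $1,836.03204 = $45,395.22696

$45,395.23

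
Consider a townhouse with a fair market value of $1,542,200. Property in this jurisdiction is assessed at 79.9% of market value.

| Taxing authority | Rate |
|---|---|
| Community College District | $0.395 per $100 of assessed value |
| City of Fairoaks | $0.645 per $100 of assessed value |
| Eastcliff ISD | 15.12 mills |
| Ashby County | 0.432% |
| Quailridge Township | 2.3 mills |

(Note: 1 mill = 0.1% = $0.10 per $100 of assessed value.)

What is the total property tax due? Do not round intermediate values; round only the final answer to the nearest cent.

$39,603.48

Assessed value = $1,542,200 × 0.799 = $1,232,217.8
Community College District: $1,232,217.8 × 0.00395 = $4,867.26031
City of Fairoaks: $1,232,217.8 × 0.00645 = $7,947.80481
Eastcliff ISD: $1,232,217.8 × 0.01512 = $18,631.133136
Ashby County: $1,232,217.8 × 0.00432 = $5,323.180896
Quailridge Township: $1,232,217.8 × 0.0023 = $2,834.10094
Total = $39,603.480092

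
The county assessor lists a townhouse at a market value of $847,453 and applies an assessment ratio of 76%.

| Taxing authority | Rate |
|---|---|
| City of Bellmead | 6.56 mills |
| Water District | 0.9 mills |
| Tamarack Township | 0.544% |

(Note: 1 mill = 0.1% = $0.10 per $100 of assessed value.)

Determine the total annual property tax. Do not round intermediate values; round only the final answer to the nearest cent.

$8,308.43

Assessed value = $847,453 × 0.76 = $644,064.28
City of Bellmead: $644,064.28 × 0.00656 = $4,225.0616768
Water District: $644,064.28 × 0.0009 = $579.657852
Tamarack Township: $644,064.28 × 0.00544 = $3,503.7096832
Total = $8,308.429212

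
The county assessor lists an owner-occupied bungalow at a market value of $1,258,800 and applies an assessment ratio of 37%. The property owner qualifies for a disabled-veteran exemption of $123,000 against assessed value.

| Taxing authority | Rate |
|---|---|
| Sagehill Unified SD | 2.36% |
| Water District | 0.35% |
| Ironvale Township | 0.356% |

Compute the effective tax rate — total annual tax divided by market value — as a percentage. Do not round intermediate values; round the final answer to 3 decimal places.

Assessed value = $1,258,800 × 0.37 = $465,756
Taxable value = $465,756 − $123,000 = $342,756
Sagehill Unified SD: $342,756 × 0.0236 = $8,089.0416
Water District: $342,756 × 0.0035 = $1,199.646
Ironvale Township: $342,756 × 0.00356 = $1,220.21136
Total tax = $10,508.89896
Effective rate = $10,508.89896 ÷ $1,258,800 = 0.835% of market value

0.835%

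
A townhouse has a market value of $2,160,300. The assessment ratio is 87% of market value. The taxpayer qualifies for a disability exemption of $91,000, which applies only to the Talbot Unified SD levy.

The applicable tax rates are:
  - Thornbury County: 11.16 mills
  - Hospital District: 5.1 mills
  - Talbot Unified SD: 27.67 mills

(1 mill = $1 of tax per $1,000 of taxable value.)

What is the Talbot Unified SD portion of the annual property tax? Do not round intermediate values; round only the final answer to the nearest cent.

$49,486.72

Assessed value = $2,160,300 × 0.87 = $1,879,461
Talbot Unified SD taxable value = $1,879,461 − $91,000 = $1,788,461
Talbot Unified SD levy = $1,788,461 × 0.02767 = $49,486.71587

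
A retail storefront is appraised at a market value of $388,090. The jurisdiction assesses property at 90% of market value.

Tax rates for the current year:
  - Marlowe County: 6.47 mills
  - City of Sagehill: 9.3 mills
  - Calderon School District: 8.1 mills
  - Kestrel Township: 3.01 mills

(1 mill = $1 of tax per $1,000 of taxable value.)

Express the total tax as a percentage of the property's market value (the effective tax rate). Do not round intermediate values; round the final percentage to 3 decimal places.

Assessed value = $388,090 × 0.9 = $349,281
Marlowe County: $349,281 × 0.00647 = $2,259.84807
City of Sagehill: $349,281 × 0.0093 = $3,248.3133
Calderon School District: $349,281 × 0.0081 = $2,829.1761
Kestrel Township: $349,281 × 0.00301 = $1,051.33581
Total tax = $9,388.67328
Effective rate = $9,388.67328 ÷ $388,090 = 2.419% of market value

2.419%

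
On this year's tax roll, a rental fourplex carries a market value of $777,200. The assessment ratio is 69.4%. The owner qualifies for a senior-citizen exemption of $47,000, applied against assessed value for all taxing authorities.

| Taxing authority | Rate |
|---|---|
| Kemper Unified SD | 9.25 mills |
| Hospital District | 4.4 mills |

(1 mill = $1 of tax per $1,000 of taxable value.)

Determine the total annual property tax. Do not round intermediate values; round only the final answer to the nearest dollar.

Assessed value = $777,200 × 0.694 = $539,376.8
Taxable value = $539,376.8 − $47,000 = $492,376.8
Kemper Unified SD: $492,376.8 × 0.00925 = $4,554.4854
Hospital District: $492,376.8 × 0.0044 = $2,166.45792
Total = $4,554.4854 + $2,166.45792 = $6,720.94332

$6,721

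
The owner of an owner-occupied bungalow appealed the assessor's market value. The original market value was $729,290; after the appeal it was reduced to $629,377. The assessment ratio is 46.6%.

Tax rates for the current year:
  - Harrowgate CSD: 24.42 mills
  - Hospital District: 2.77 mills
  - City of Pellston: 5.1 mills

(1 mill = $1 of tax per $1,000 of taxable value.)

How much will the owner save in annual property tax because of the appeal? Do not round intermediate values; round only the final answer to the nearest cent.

$1,503.40

Old assessed value = $729,290 × 0.466 = $339,849.14
New assessed value = $629,377 × 0.466 = $293,289.682
Combined rate = 0.02442 + 0.00277 + 0.0051 = 0.03229
Old tax = $339,849.14 × 0.03229 = $10,973.7287306
New tax = $293,289.682 × 0.03229 = $9,470.32383178
Reduction = $10,973.7287306 − $9,470.32383178 = $1,503.40489882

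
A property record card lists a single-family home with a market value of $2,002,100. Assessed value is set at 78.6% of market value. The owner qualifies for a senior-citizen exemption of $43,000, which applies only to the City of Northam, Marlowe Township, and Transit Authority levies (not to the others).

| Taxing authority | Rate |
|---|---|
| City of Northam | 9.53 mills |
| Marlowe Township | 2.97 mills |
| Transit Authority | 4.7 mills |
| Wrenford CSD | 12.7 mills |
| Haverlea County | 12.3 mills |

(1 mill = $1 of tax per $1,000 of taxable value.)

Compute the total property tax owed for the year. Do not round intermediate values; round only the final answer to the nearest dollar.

$65,668

Assessed value = $2,002,100 × 0.786 = $1,573,650.6
City of Northam: ($1,573,650.6 − $43,000) × 0.00953 = $1,530,650.6 × 0.00953 = $14,587.100218
Marlowe Township: ($1,573,650.6 − $43,000) × 0.00297 = $1,530,650.6 × 0.00297 = $4,546.032282
Transit Authority: ($1,573,650.6 − $43,000) × 0.0047 = $1,530,650.6 × 0.0047 = $7,194.05782
Wrenford CSD: $1,573,650.6 × 0.0127 = $19,985.36262
Haverlea County: $1,573,650.6 × 0.0123 = $19,355.90238
Total = $65,668.45532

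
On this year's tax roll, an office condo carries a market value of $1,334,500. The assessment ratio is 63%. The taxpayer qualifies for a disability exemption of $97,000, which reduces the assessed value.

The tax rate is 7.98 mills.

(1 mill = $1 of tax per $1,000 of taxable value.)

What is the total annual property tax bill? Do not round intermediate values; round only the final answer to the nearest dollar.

$5,935

Assessed value = $1,334,500 × 0.63 = $840,735
Taxable value = $840,735 − $97,000 = $743,735
Tax = $743,735 × 0.00798 = $5,935.0053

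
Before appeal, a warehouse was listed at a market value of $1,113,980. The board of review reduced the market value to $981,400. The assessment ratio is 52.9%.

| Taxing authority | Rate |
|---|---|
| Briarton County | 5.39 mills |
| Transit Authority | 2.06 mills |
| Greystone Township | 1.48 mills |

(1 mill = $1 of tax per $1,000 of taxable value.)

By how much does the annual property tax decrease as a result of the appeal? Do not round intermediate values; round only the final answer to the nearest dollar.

Old assessed value = $1,113,980 × 0.529 = $589,295.42
New assessed value = $981,400 × 0.529 = $519,160.6
Combined rate = 0.00539 + 0.00206 + 0.00148 = 0.00893
Old tax = $589,295.42 × 0.00893 = $5,262.4081006
New tax = $519,160.6 × 0.00893 = $4,636.104158
Reduction = $5,262.4081006 − $4,636.104158 = $626.3039426

$626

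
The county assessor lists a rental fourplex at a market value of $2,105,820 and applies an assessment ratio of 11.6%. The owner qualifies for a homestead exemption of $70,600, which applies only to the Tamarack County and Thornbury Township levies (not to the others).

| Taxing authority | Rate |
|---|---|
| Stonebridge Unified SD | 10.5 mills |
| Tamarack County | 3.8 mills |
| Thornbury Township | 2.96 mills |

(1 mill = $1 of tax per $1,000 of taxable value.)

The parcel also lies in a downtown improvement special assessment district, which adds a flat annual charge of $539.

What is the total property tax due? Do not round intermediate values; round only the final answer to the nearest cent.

Assessed value = $2,105,820 × 0.116 = $244,275.12
Stonebridge Unified SD: $244,275.12 × 0.0105 = $2,564.88876
Tamarack County: ($244,275.12 − $70,600) × 0.0038 = $173,675.12 × 0.0038 = $659.965456
Thornbury Township: ($244,275.12 − $70,600) × 0.00296 = $173,675.12 × 0.00296 = $514.0783552
Levies subtotal = $3,738.9325712
Total = $3,738.9325712 + $539 = $4,277.9325712

$4,277.93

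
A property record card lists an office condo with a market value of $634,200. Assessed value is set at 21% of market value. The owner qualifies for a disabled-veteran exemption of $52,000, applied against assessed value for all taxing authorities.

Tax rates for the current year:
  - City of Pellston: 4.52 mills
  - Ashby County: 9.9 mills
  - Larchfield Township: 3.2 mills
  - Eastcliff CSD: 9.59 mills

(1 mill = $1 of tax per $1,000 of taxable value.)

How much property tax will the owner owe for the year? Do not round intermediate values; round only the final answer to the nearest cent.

Assessed value = $634,200 × 0.21 = $133,182
Taxable value = $133,182 − $52,000 = $81,182
City of Pellston: $81,182 × 0.00452 = $366.94264
Ashby County: $81,182 × 0.0099 = $803.7018
Larchfield Township: $81,182 × 0.0032 = $259.7824
Eastcliff CSD: $81,182 × 0.00959 = $778.53538
Total = $366.94264 + $803.7018 + $259.7824 + $778.53538 = $2,208.96222

$2,208.96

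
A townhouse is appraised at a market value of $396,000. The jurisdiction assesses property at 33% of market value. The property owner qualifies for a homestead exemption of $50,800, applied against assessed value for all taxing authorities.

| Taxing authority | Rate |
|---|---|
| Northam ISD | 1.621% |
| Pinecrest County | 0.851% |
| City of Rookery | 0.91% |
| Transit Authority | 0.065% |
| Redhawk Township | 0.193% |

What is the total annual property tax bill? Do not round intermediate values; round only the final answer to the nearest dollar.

Assessed value = $396,000 × 0.33 = $130,680
Taxable value = $130,680 − $50,800 = $79,880
Northam ISD: $79,880 × 0.01621 = $1,294.8548
Pinecrest County: $79,880 × 0.00851 = $679.7788
City of Rookery: $79,880 × 0.0091 = $726.908
Transit Authority: $79,880 × 0.00065 = $51.922
Redhawk Township: $79,880 × 0.00193 = $154.1684
Total = $1,294.8548 + $679.7788 + $726.908 + $51.922 + $154.1684 = $2,907.632

$2,908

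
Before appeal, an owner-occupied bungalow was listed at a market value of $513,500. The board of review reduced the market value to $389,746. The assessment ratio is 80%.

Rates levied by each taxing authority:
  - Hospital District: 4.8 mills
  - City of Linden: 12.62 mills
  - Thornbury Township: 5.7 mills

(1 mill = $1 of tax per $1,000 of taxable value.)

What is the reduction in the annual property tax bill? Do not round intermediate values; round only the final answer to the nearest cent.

Old assessed value = $513,500 × 0.8 = $410,800
New assessed value = $389,746 × 0.8 = $311,796.8
Combined rate = 0.0048 + 0.01262 + 0.0057 = 0.02312
Old tax = $410,800 × 0.02312 = $9,497.696
New tax = $311,796.8 × 0.02312 = $7,208.742016
Reduction = $9,497.696 − $7,208.742016 = $2,288.953984

$2,288.95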